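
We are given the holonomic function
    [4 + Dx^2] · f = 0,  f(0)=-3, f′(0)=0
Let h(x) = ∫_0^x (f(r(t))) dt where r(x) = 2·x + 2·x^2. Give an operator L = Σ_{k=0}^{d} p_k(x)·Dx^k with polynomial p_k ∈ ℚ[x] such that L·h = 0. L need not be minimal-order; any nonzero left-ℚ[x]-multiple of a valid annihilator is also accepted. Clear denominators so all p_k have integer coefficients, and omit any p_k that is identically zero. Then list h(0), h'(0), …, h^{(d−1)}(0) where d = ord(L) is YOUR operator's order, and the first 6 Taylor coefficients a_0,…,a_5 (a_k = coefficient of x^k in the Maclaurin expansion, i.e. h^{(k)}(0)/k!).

L = (16 + 96·x + 192·x^2 + 128·x^3)·Dx - 2·Dx^2 + (1 + 2·x)·Dx^3  (order 3).
h: a_k = 0, -3, 0, 8, 12, -8/5, …
ICs: h(0) = 0, h′(0) = -3, h′′(0) = 0.

f: a_k = -3, 0, 6, 0, -2, 0, …
Substitute x→r, Dx→(1/r')Dx; clear ⇒ L₀.
Integrate: L := L₀·Dx.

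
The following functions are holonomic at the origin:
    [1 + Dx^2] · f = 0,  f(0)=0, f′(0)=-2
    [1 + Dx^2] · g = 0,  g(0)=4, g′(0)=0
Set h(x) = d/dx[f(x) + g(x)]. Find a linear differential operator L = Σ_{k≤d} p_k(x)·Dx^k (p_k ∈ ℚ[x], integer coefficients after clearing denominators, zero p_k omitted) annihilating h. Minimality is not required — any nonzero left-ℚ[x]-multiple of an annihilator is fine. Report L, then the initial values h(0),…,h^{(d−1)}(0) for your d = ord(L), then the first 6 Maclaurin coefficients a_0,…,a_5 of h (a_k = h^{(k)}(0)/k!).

f: a_k = 0, -2, 0, 1/3, 0, -1/60, …
g: a_k = 4, 0, -2, 0, 1/6, 0, …
h₀=f+g: left-lcm gives L₀, ord ≤ 4.
h=h₀': d/dx-closure on L₀ ⇒ L.
L = 1 + Dx^2  (order 2).
h: a_k = -2, -4, 1, 2/3, -1/12, -1/30, …
ICs: h(0) = -2, h′(0) = -4.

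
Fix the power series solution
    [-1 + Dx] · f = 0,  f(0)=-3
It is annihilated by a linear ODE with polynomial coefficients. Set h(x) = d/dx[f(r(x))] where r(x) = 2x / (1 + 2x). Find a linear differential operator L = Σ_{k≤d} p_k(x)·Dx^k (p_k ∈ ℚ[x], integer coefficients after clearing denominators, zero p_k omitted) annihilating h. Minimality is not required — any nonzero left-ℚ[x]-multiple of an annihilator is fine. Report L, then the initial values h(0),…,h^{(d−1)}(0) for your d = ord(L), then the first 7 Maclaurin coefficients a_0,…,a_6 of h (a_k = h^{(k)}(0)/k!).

f: a_k = -3, -3, -3/2, -1/2, -1/8, -1/40, -1/240, …
Change of var in L_f (x↦r) gives L₀.
Derive L from L₀ (diff closure).
L = (-2 - 8·x) + (-1 - 4·x - 4·x^2)·Dx  (order 1).
h: a_k = -6, 12, -12, -8, 76, -1208/5, 8728/15, …
ICs: h(0) = -6.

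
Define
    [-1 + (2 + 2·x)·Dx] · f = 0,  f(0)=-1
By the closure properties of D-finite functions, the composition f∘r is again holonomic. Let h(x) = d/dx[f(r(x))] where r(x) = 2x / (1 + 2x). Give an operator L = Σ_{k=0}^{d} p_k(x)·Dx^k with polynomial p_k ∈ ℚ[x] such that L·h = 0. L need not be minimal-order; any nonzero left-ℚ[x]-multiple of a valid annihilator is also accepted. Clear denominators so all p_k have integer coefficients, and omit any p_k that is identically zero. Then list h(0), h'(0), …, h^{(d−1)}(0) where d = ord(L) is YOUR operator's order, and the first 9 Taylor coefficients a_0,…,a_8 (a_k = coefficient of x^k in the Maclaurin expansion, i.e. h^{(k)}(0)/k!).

f: a_k = -1, -1/2, 1/8, -1/16, 5/128, -7/256, 21/1024, -33/2048, 429/32768, …
Substitute x→r, Dx→(1/r')Dx; clear ⇒ L₀.
h₀' ⇒ L via d/dx closure of L₀.
L = (-5 - 16·x) + (-1 - 6·x - 8·x^2)·Dx  (order 1).
h: a_k = -1, 5, -39/2, 141/2, -1995/8, 7059/8, -50435/16, 182461/16, -5347827/128, …
ICs: h(0) = -1.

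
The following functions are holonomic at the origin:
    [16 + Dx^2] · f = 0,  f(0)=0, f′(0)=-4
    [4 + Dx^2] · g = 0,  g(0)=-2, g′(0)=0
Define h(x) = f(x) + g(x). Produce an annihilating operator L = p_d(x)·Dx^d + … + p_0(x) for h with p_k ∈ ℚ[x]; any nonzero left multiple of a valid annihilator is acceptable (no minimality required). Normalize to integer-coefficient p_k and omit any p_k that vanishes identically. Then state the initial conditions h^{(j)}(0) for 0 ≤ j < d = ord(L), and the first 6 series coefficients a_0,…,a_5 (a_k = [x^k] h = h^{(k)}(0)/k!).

f: a_k = 0, -4, 0, 32/3, 0, -128/15, …
g: a_k = -2, 0, 4, 0, -4/3, 0, …
L₀ := lclm(L_f,L_g); ord L₀ ≤ 2+2.
L = 64 + 20·Dx^2 + Dx^4  (order 4).
h: a_k = -2, -4, 4, 32/3, -4/3, -128/15, …
ICs: h(0) = -2, h′(0) = -4, h′′(0) = 8, h′′′(0) = 64.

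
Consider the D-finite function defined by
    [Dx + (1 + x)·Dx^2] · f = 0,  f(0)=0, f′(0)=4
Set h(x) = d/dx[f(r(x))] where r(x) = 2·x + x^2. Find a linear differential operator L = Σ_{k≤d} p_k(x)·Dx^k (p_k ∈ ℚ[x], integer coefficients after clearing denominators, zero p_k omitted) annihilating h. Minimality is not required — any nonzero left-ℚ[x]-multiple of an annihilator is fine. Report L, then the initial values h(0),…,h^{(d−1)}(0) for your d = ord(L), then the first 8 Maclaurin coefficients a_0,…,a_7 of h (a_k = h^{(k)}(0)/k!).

f: a_k = 0, 4, -2, 4/3, -1, 4/5, -2/3, 4/7, …
Substitute x→r, Dx→(1/r')Dx; clear ⇒ L₀.
h=h₀': d/dx-closure on L₀ ⇒ L.
L = 1 + (1 + x)·Dx  (order 1).
h: a_k = 8, -8, 8, -8, 8, -8, 8, -8, …
ICs: h(0) = 8.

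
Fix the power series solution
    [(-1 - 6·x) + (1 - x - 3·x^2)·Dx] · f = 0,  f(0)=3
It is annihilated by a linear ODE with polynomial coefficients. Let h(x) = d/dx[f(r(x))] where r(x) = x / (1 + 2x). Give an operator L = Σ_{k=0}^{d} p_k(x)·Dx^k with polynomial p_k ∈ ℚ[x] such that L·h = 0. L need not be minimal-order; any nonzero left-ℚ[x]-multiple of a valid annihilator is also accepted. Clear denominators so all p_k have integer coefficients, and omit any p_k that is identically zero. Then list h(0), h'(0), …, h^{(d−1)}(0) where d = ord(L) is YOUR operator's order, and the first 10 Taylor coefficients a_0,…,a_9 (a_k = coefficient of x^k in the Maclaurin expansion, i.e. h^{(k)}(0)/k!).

L = (4 + 6·x + 30·x^2 + 32·x^3) + (-1 - 13·x - 45·x^2 - 38·x^3 + 16·x^4)·Dx  (order 1).
h: a_k = 3, 12, -45, 204, -840, 3330, -12831, 48432, -179955, 660390, …
ICs: h(0) = 3.

f: a_k = 3, 3, 12, 21, 57, 120, 291, 651, 1524, 3477, …
L₀ from L_f via x↦r, Dx↦r'^{-1}Dx.
h₀' ⇒ L via d/dx closure of L₀.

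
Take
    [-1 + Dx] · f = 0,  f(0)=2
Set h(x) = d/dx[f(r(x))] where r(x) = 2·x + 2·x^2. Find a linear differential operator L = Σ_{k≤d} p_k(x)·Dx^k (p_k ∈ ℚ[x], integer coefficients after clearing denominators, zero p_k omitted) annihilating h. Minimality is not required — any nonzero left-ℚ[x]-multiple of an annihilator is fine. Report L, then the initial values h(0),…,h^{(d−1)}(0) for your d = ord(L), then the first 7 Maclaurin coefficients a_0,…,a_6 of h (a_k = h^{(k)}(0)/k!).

f: a_k = 2, 2, 1, 1/3, 1/12, 1/60, 1/360, …
h₀=f(r): pull back L_f along r ⇒ L₀.
h=h₀': d/dx-closure on L₀ ⇒ L.
L = (4 + 8·x + 8·x^2) + (-1 - 2·x)·Dx  (order 1).
h: a_k = 4, 16, 32, 160/3, 208/3, 1216/15, 3712/45, …
ICs: h(0) = 4.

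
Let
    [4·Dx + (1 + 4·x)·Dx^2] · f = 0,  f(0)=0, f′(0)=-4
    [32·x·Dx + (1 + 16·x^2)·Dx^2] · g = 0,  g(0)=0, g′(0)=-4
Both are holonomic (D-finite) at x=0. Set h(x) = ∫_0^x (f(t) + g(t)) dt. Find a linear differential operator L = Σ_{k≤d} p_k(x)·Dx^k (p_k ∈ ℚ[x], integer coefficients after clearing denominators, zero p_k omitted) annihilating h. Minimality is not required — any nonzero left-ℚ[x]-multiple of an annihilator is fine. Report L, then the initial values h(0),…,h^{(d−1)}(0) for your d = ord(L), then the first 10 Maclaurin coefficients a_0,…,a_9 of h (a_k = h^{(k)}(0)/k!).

f: a_k = 0, -4, 8, -64/3, 64, -1024/5, 2048/3, -16384/7, 8192, -262144/9, …
g: a_k = 0, -4, 0, 64/3, 0, -1024/5, 0, 16384/7, 0, -262144/9, …
L₀ := lclm(L_f,L_g); ord L₀ ≤ 2+2.
∫: right-multiply L₀ by Dx.
L = (-32 - 384·x + 1536·x^2 + 2048·x^3)·Dx^2 + (-16 - 64·x + 3072·x^3 + 4096·x^4)·Dx^3 + (-1 + 4·x + 32·x^2 + 128·x^3 + 768·x^4 + 1024·x^5)·Dx^4  (order 4).
h: a_k = 0, 0, -4, 8/3, 0, 64/5, -1024/15, 2048/21, 0, 8192/9, …
ICs: h(0) = 0, h′(0) = 0, h′′(0) = -8, h′′′(0) = 16.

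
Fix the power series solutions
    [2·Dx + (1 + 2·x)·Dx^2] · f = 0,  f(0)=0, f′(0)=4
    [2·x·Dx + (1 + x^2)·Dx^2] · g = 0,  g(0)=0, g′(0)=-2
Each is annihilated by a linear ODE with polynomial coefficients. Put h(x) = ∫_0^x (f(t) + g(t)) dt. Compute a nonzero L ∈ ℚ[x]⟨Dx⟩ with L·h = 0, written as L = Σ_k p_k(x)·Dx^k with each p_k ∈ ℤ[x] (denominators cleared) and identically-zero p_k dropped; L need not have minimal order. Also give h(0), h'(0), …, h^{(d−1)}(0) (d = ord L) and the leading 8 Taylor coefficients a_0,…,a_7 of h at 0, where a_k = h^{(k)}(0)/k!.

L = (-2 - 12·x + 6·x^2 + 4·x^3)·Dx^2 + (-5 - 4·x - 9·x^2 + 12·x^3 + 8·x^4)·Dx^3 + (-1 - x + 2·x^2 + x^3 + 3·x^4 + 2·x^5)·Dx^4  (order 4).
h: a_k = 0, 0, 1, -4/3, 3/2, -8/5, 31/15, -64/21, …
ICs: h(0) = 0, h′(0) = 0, h′′(0) = 2, h′′′(0) = -8.

f: a_k = 0, 4, -4, 16/3, -8, 64/5, -64/3, 256/7, …
g: a_k = 0, -2, 0, 2/3, 0, -2/5, 0, 2/7, …
Sum ⇒ L₀ = lclm(L_f,L_g) in ℚ(x)⟨Dx⟩.
Integrate: L := L₀·Dx.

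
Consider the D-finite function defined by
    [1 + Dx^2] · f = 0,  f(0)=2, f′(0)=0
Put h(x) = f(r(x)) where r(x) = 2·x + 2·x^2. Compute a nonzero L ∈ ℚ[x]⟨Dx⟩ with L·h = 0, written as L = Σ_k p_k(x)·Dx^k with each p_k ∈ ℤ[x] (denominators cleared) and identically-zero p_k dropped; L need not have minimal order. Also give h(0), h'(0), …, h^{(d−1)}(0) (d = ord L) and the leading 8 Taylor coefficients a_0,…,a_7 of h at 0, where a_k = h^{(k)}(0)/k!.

L = (4 + 24·x + 48·x^2 + 32·x^3) - 2·Dx + (1 + 2·x)·Dx^2  (order 2).
h: a_k = 2, 0, -4, -8, -8/3, 16/3, 352/45, 64/15, …
ICs: h(0) = 2, h′(0) = 0.

f: a_k = 2, 0, -1, 0, 1/12, 0, -1/360, 0, …
h₀=f(r): pull back L_f along r ⇒ L₀.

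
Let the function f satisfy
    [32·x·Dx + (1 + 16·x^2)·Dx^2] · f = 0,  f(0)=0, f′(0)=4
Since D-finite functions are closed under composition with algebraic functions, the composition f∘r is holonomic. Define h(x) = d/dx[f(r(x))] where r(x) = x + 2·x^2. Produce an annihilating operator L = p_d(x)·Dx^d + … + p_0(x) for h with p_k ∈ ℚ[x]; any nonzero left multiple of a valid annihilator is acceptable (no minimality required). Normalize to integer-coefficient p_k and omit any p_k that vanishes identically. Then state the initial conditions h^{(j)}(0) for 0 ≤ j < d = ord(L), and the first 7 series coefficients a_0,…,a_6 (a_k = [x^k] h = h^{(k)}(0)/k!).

L = (-4 + 32·x + 256·x^2 + 768·x^3 + 768·x^4) + (1 + 4·x + 16·x^2 + 128·x^3 + 320·x^4 + 256·x^5)·Dx  (order 1).
h: a_k = 4, 16, -64, -512, -256, 11264, 40960, …
ICs: h(0) = 4.

f: a_k = 0, 4, 0, -64/3, 0, 1024/5, 0, …
Change of var in L_f (x↦r) gives L₀.
Differentiate: ansatz ord ≤ ord L₀ ⇒ L.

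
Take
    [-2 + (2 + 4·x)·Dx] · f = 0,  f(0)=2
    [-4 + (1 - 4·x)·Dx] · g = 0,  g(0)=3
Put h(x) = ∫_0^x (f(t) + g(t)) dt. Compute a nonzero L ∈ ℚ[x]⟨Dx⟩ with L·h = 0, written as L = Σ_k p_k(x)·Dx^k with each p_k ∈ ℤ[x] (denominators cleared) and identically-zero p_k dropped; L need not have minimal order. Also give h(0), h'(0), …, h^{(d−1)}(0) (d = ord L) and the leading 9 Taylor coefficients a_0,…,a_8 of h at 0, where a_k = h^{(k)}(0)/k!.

L = (12 + 16·x)·Dx + (-11 - 40·x - 48·x^2)·Dx^2 + (1 + 2·x - 16·x^2 - 32·x^3)·Dx^3  (order 3).
h: a_k = 0, 5, 7, 47/3, 193/4, 3067/20, 12295/24, 98283/56, 393249/64, …
ICs: h(0) = 0, h′(0) = 5, h′′(0) = 14.

f: a_k = 2, 2, -1, 1, -5/4, 7/4, -21/8, 33/8, -429/64, …
g: a_k = 3, 12, 48, 192, 768, 3072, 12288, 49152, 196608, …
L₀ := lclm(L_f,L_g); ord L₀ ≤ 1+1.
h=∫₀ˣh₀: take L = L₀·Dx.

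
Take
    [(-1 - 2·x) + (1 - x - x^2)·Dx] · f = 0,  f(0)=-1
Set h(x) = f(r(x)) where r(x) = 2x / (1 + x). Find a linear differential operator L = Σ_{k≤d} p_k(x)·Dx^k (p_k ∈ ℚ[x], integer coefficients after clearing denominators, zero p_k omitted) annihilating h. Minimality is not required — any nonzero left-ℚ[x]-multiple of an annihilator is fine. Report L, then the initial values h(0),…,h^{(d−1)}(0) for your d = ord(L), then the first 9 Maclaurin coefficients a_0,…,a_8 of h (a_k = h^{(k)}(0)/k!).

L = (2 + 10·x) + (-1 - x + 5·x^2 + 5·x^3)·Dx  (order 1).
h: a_k = -1, -2, -6, -10, -30, -50, -150, -250, -750, …
ICs: h(0) = -1.

f: a_k = -1, -1, -2, -3, -5, -8, -13, -21, -34, …
Change of var in L_f (x↦r) gives L₀.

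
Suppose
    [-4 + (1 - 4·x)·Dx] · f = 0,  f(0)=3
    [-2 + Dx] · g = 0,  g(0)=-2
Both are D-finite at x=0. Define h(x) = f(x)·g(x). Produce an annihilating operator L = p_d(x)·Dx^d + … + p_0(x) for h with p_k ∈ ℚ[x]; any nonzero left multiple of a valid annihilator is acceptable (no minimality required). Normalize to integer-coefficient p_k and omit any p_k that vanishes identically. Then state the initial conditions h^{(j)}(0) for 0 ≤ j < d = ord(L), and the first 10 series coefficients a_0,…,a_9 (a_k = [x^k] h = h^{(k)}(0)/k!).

f: a_k = 3, 12, 48, 192, 768, 3072, 12288, 49152, 196608, 786432, …
g: a_k = -2, -4, -4, -8/3, -4/3, -8/15, -8/45, -16/315, -4/315, -8/2835, …
Product ⇒ symmetric product L₀, ord ≤ 1.
L = (6 - 8·x) + (-1 + 4·x)·Dx  (order 1).
h: a_k = -6, -36, -156, -632, -2532, -50648/5, -607784/15, -5672656/35, -68071876/105, -2450587544/945, …
ICs: h(0) = -6.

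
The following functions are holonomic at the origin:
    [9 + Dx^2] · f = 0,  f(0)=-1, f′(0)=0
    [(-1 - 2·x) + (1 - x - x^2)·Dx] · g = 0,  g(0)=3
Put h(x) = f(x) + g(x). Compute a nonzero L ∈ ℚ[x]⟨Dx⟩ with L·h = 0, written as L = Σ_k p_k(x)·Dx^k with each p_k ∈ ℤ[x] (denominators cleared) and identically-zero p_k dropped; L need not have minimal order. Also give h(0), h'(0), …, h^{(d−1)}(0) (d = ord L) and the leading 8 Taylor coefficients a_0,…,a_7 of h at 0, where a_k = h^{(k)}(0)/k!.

f: a_k = -1, 0, 9/2, 0, -27/8, 0, 81/80, 0, …
g: a_k = 3, 3, 6, 9, 15, 24, 39, 63, …
L₀ := lclm(L_f,L_g); ord L₀ ≤ 2+1.
L = (-243 - 432·x + 81·x^2 - 216·x^3 - 405·x^4 - 162·x^5) + (117 - 225·x - 36·x^2 + 297·x^3 - 54·x^4 - 243·x^5 - 81·x^6)·Dx + (-27 - 48·x + 9·x^2 - 24·x^3 - 45·x^4 - 18·x^5)·Dx^2 + (13 - 25·x - 4·x^2 + 33·x^3 - 6·x^4 - 27·x^5 - 9·x^6)·Dx^3  (order 3).
h: a_k = 2, 3, 21/2, 9, 93/8, 24, 3201/80, 63, …
ICs: h(0) = 2, h′(0) = 3, h′′(0) = 21.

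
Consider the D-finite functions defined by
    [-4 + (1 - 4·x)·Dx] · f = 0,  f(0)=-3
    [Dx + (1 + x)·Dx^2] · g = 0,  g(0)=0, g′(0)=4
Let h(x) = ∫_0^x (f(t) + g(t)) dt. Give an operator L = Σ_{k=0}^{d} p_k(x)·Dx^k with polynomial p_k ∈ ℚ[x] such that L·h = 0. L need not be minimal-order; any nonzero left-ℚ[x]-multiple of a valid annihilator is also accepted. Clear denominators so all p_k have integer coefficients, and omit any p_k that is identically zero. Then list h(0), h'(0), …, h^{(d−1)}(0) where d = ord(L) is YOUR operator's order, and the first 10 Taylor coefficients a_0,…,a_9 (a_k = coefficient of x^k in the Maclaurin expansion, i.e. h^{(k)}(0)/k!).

L = (112 + 32·x)·Dx^2 + (94 + 208·x + 64·x^2)·Dx^3 + (-9 + 23·x + 48·x^2 + 16·x^3)·Dx^4  (order 4).
h: a_k = 0, -3, -4, -50/3, -143/3, -769/5, -7678/15, -36866/21, -86015/14, -393217/18, …
ICs: h(0) = 0, h′(0) = -3, h′′(0) = -8, h′′′(0) = -100.

f: a_k = -3, -12, -48, -192, -768, -3072, -12288, -49152, -196608, -786432, …
g: a_k = 0, 4, -2, 4/3, -1, 4/5, -2/3, 4/7, -1/2, 4/9, …
f+g: L₀ = lclm(L_f,L_g), ord ≤ 1+2.
Integrate: L := L₀·Dx.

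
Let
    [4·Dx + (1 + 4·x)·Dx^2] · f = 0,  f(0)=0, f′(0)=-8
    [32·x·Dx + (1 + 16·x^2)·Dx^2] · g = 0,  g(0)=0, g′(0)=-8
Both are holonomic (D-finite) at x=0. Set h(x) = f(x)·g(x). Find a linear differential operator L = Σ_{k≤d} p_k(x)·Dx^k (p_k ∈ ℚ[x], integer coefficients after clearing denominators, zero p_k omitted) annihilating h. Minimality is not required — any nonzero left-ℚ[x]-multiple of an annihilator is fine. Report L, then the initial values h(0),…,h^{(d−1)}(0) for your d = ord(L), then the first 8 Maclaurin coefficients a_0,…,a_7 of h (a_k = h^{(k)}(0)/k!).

f: a_k = 0, -8, 16, -128/3, 128, -2048/5, 4096/3, -32768/7, …
g: a_k = 0, -8, 0, 128/3, 0, -2048/5, 0, 32768/7, …
f·g: L₀ = L_f ⊗_s L_g, ord ≤ 2·2.
L = (1536 + 11264·x + 81920·x^2 + 638976·x^3 + 1966080·x^4 + 3407872·x^5 + 4194304·x^7)·Dx + (288 + 7936·x + 78848·x^2 + 495616·x^3 + 2228224·x^4 + 6094848·x^5 + 9175040·x^6 + 3145728·x^7 + 14680064·x^8)·Dx^2 + (48 + 1024·x + 12288·x^2 + 79872·x^3 + 368640·x^4 + 1277952·x^5 + 3145728·x^6 + 4718592·x^7 + 3145728·x^8 + 8388608·x^9)·Dx^3 + (5 + 72·x + 592·x^2 + 3584·x^3 + 16896·x^4 + 61440·x^5 + 172032·x^6 + 393216·x^7 + 589824·x^8 + 524288·x^9 + 1048576·x^10)·Dx^4  (order 4).
h: a_k = 0, 0, 64, -128, 0, -1024/3, 212992/45, -180224/15, …
ICs: h(0) = 0, h′(0) = 0, h′′(0) = 128, h′′′(0) = -768.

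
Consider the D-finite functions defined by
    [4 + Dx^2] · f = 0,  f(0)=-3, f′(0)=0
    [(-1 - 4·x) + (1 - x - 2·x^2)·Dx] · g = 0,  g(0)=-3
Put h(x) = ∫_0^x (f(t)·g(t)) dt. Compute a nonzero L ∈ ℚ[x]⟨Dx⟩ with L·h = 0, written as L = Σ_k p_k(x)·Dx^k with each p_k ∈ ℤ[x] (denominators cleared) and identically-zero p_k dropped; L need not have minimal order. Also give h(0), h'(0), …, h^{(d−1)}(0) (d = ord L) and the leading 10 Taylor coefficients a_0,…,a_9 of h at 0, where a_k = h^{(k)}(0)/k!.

L = (4·x + 8·x^2)·Dx + (2 + 8·x)·Dx^2 + (-1 + x + 2·x^2)·Dx^3  (order 3).
h: a_k = 0, 9, 9/2, 3, 27/4, 51/5, 35/2, 1031/35, 2081/40, 29003/315, …
ICs: h(0) = 0, h′(0) = 9, h′′(0) = 9.

f: a_k = -3, 0, 6, 0, -2, 0, 4/15, 0, -2/105, 0, …
g: a_k = -3, -3, -9, -15, -33, -63, -129, -255, -513, -1023, …
h₀=f·g: eliminate ⇒ L₀, order ≤ 2·1.
h=∫₀ˣh₀: take L = L₀·Dx.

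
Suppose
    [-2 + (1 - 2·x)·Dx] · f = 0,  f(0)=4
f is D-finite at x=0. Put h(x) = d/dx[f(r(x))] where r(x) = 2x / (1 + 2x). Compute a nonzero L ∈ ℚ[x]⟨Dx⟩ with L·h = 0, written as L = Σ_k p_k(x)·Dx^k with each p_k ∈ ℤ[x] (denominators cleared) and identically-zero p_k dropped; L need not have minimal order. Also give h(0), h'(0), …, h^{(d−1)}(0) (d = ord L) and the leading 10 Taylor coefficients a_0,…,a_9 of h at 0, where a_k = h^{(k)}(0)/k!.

f: a_k = 4, 8, 16, 32, 64, 128, 256, 512, 1024, 2048, …
Change of var in L_f (x↦r) gives L₀.
h₀' ⇒ L via d/dx closure of L₀.
L = 4 + (-1 + 2·x)·Dx  (order 1).
h: a_k = 16, 64, 192, 512, 1280, 3072, 7168, 16384, 36864, 81920, …
ICs: h(0) = 16.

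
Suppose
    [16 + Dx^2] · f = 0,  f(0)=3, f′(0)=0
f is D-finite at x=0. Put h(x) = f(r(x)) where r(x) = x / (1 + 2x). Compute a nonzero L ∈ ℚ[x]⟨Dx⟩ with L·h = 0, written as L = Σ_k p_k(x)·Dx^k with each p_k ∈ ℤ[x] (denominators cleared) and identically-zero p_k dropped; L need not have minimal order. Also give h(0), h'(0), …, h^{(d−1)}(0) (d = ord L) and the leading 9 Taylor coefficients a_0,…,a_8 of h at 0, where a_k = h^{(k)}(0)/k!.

L = 16 + (4 + 24·x + 48·x^2 + 32·x^3)·Dx + (1 + 8·x + 24·x^2 + 32·x^3 + 16·x^4)·Dx^2  (order 2).
h: a_k = 3, 0, -24, 96, -256, 512, -9856/15, -1536/5, 602624/105, …
ICs: h(0) = 3, h′(0) = 0.

f: a_k = 3, 0, -24, 0, 32, 0, -256/15, 0, 512/105, …
h₀=f(r): pull back L_f along r ⇒ L₀.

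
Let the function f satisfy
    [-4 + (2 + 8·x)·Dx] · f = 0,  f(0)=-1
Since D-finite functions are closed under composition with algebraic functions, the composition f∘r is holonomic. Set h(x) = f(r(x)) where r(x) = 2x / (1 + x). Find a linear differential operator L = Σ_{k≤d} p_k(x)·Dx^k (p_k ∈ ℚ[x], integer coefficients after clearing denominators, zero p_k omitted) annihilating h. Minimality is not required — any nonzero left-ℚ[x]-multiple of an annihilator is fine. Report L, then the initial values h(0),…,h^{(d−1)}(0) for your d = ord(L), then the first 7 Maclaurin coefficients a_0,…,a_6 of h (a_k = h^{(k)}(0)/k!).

f: a_k = -1, -2, 2, -4, 10, -28, 84, …
f∘r: x↦r, Dx↦Dx/r' in L_f ⇒ L₀.
L = -4 + (1 + 10·x + 9·x^2)·Dx  (order 1).
h: a_k = -1, -4, 12, -52, 284, -1764, 11820, …
ICs: h(0) = -1.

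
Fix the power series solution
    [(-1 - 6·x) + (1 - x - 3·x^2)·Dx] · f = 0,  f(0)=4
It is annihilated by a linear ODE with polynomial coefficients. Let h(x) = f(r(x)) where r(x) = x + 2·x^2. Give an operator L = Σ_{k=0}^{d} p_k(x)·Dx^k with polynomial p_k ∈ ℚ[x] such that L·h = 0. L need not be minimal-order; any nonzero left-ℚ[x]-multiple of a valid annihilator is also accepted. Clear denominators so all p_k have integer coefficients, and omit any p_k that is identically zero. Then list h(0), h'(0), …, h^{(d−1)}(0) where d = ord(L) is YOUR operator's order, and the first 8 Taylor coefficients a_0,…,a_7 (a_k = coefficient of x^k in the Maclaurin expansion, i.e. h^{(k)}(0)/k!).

L = (1 + 10·x + 36·x^2 + 48·x^3) + (-1 + x + 5·x^2 + 12·x^3 + 12·x^4)·Dx  (order 1).
h: a_k = 4, 4, 24, 92, 308, 1104, 4036, 14356, …
ICs: h(0) = 4.

f: a_k = 4, 4, 16, 28, 76, 160, 388, 868, …
Change of var in L_f (x↦r) gives L₀.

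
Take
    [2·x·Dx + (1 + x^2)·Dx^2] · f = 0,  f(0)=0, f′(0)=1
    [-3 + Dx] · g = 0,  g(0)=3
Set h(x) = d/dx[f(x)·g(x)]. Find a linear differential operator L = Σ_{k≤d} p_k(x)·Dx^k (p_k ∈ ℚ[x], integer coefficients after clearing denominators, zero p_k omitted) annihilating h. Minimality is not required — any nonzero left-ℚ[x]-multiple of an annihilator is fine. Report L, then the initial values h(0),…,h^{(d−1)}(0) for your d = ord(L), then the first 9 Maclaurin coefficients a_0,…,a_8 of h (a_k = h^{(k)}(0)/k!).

L = (21 - 36·x + 72·x^2 - 36·x^3 + 27·x^4) + (-16 + 18·x - 42·x^2 + 18·x^3 - 18·x^4)·Dx + (3 - 2·x + 6·x^2 - 2·x^3 + 3·x^4)·Dx^2  (order 2).
h: a_k = 3, 18, 75/2, 42, 249/8, 81/4, 1083/80, 387/70, -3813/4480, …
ICs: h(0) = 3, h′(0) = 18.

f: a_k = 0, 1, 0, -1/3, 0, 1/5, 0, -1/7, 0, …
g: a_k = 3, 9, 27/2, 27/2, 81/8, 243/40, 243/80, 729/560, 2187/4480, …
Sym-product of L_f,L_g gives L₀ (≤ ord 2).
Derive L from L₀ (diff closure).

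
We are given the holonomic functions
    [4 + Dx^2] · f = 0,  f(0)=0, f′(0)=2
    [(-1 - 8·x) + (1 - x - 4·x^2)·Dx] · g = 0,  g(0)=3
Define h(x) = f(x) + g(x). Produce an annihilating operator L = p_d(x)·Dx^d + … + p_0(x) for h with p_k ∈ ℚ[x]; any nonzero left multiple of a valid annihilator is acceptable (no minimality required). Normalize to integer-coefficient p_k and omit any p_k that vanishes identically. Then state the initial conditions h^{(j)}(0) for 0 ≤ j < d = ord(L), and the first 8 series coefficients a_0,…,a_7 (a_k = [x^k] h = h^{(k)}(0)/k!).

f: a_k = 0, 2, 0, -4/3, 0, 4/15, 0, -8/315, …
g: a_k = 3, 3, 15, 27, 87, 195, 543, 1323, …
Weyl lclm of L_f,L_g ⇒ L₀ (ord ≤ 3).
L = (-116 - 1008·x - 968·x^2 - 2688·x^3 - 640·x^4 - 1024·x^5) + (28 + 4·x - 8·x^2 - 200·x^3 - 480·x^4 - 384·x^5 - 512·x^6)·Dx + (-29 - 252·x - 242·x^2 - 672·x^3 - 160·x^4 - 256·x^5)·Dx^2 + (7 + x - 2·x^2 - 50·x^3 - 120·x^4 - 96·x^5 - 128·x^6)·Dx^3  (order 3).
h: a_k = 3, 5, 15, 77/3, 87, 2929/15, 543, 416737/315, …
ICs: h(0) = 3, h′(0) = 5, h′′(0) = 30.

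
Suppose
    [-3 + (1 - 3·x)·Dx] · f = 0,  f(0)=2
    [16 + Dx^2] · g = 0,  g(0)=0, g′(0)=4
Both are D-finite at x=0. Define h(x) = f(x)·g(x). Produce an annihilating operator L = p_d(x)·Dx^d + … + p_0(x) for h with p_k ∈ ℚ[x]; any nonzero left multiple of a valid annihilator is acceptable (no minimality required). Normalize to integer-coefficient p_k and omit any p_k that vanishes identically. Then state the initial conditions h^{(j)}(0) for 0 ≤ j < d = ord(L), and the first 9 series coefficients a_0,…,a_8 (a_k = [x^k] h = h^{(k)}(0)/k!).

f: a_k = 2, 6, 18, 54, 162, 486, 1458, 4374, 13122, …
g: a_k = 0, 4, 0, -32/3, 0, 128/15, 0, -1024/315, 0, …
h₀=f·g: eliminate ⇒ L₀, order ≤ 1·2.
L = (-16 + 48·x) + 6·Dx + (-1 + 3·x)·Dx^2  (order 2).
h: a_k = 0, 8, 24, 152/3, 152, 7096/15, 7096/5, 1339096/315, 1339096/105, …
ICs: h(0) = 0, h′(0) = 8.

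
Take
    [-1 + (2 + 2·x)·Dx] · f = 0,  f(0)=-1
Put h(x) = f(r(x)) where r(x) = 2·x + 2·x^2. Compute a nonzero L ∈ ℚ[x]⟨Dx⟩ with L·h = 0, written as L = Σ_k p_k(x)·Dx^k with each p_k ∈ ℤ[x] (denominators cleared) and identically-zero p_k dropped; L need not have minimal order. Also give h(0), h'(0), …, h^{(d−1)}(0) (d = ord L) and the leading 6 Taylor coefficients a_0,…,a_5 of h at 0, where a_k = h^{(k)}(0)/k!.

f: a_k = -1, -1/2, 1/8, -1/16, 5/128, -7/256, …
f∘r: x↦r, Dx↦Dx/r' in L_f ⇒ L₀.
L = (-1 - 2·x) + (1 + 2·x + 2·x^2)·Dx  (order 1).
h: a_k = -1, -1, -1/2, 1/2, -3/8, 1/8, …
ICs: h(0) = -1.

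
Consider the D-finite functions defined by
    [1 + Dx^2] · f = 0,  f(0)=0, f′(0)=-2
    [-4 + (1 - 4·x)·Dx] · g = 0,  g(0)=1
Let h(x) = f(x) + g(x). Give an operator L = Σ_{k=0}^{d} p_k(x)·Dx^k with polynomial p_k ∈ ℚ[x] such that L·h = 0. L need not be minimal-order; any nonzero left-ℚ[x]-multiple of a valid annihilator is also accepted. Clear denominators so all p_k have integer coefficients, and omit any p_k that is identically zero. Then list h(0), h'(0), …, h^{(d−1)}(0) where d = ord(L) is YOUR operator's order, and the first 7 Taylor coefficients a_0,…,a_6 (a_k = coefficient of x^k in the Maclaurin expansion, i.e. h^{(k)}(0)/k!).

L = (-388 + 32·x - 64·x^2) + (33 - 140·x + 48·x^2 - 64·x^3)·Dx + (-388 + 32·x - 64·x^2)·Dx^2 + (33 - 140·x + 48·x^2 - 64·x^3)·Dx^3  (order 3).
h: a_k = 1, 2, 16, 193/3, 256, 61439/60, 4096, …
ICs: h(0) = 1, h′(0) = 2, h′′(0) = 32.

f: a_k = 0, -2, 0, 1/3, 0, -1/60, 0, …
g: a_k = 1, 4, 16, 64, 256, 1024, 4096, …
Weyl lclm of L_f,L_g ⇒ L₀ (ord ≤ 3).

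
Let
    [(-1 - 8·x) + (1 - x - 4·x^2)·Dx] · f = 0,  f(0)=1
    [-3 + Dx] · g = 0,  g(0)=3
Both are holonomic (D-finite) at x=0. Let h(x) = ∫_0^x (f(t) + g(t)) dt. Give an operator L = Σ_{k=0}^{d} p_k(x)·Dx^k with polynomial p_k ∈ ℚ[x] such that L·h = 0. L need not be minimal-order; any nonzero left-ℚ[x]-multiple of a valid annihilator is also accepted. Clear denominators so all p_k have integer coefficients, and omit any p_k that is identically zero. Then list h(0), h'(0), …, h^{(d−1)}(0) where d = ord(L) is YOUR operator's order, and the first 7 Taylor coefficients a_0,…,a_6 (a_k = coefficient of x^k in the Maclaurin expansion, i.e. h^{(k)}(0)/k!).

L = (-21 - 9·x - 396·x^2 - 288·x^3)·Dx + (1 + 42·x + 159·x^2 - 72·x^3 - 144·x^4)·Dx^2 + (2 - 13·x - 9·x^2 + 56·x^3 + 48·x^4)·Dx^3  (order 3).
h: a_k = 0, 4, 5, 37/6, 45/8, 313/40, 2843/240, …
ICs: h(0) = 0, h′(0) = 4, h′′(0) = 10.

f: a_k = 1, 1, 5, 9, 29, 65, 181, …
g: a_k = 3, 9, 27/2, 27/2, 81/8, 243/40, 243/80, …
L₀ := lclm(L_f,L_g); ord L₀ ≤ 1+1.
Integrate: L := L₀·Dx.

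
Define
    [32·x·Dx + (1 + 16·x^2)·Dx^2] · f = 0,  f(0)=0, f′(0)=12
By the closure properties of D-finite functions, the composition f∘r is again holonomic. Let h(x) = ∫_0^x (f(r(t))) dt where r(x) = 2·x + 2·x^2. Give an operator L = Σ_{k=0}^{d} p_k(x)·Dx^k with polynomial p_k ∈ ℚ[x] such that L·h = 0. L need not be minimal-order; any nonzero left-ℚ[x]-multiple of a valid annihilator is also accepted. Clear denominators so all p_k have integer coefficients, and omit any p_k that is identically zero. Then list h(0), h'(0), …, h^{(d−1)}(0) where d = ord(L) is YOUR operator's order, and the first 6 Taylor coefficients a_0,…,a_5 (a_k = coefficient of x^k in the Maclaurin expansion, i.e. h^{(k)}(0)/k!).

f: a_k = 0, 12, 0, -64, 0, 3072/5, …
f∘r: x↦r, Dx↦Dx/r' in L_f ⇒ L₀.
Integrate: L := L₀·Dx.
L = (-2 + 128·x + 512·x^2 + 768·x^3 + 384·x^4)·Dx^2 + (1 + 2·x + 64·x^2 + 256·x^3 + 320·x^4 + 128·x^5)·Dx^3  (order 3).
h: a_k = 0, 0, 12, 8, -128, -1536/5, …
ICs: h(0) = 0, h′(0) = 0, h′′(0) = 24.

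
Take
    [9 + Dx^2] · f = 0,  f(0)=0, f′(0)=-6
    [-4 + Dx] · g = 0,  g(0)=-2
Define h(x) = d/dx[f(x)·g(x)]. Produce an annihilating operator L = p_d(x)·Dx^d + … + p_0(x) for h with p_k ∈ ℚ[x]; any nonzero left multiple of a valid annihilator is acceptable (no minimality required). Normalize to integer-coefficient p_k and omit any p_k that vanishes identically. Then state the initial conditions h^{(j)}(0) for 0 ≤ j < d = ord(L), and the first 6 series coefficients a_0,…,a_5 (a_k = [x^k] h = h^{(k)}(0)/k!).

L = 25 - 8·Dx + Dx^2  (order 2).
h: a_k = 12, 96, 234, 224, -79/2, -1716/5, …
ICs: h(0) = 12, h′(0) = 96.

f: a_k = 0, -6, 0, 9, 0, -81/20, …
g: a_k = -2, -8, -16, -64/3, -64/3, -256/15, …
L₀ := L_f ⊗_s L_g (sym. prod.), ord ≤ 2.
h=h₀': d/dx-closure on L₀ ⇒ L.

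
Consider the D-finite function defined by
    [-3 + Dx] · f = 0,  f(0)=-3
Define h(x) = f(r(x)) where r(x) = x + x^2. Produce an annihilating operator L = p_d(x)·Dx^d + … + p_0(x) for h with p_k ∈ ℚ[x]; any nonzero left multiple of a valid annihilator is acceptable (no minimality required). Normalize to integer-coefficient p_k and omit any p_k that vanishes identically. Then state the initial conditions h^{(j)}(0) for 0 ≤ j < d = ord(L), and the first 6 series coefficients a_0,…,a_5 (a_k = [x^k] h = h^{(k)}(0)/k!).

f: a_k = -3, -9, -27/2, -27/2, -81/8, -243/40, …
Change of var in L_f (x↦r) gives L₀.
L = (-3 - 6·x) + Dx  (order 1).
h: a_k = -3, -9, -45/2, -81/2, -513/8, -3483/40, …
ICs: h(0) = -3.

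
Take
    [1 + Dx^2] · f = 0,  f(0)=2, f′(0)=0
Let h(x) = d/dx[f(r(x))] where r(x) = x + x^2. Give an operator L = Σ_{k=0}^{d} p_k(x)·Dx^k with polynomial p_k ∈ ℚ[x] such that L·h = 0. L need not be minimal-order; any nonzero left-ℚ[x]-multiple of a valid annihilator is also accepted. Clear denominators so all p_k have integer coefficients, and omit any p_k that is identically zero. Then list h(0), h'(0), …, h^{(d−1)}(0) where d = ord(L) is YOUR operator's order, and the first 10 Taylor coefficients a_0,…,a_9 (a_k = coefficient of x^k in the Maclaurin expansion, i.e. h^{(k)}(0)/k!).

f: a_k = 2, 0, -1, 0, 1/12, 0, -1/360, 0, 1/20160, 0, …
Substitute x→r, Dx→(1/r')Dx; clear ⇒ L₀.
Derive L from L₀ (diff closure).
L = (13 + 8·x + 24·x^2 + 32·x^3 + 16·x^4) + (-6 - 12·x)·Dx + (1 + 4·x + 4·x^2)·Dx^2  (order 2).
h: a_k = 0, -2, -6, -11/3, 5/3, 179/60, 133/60, 841/2520, -139/280, -73081/181440, …
ICs: h(0) = 0, h′(0) = -2.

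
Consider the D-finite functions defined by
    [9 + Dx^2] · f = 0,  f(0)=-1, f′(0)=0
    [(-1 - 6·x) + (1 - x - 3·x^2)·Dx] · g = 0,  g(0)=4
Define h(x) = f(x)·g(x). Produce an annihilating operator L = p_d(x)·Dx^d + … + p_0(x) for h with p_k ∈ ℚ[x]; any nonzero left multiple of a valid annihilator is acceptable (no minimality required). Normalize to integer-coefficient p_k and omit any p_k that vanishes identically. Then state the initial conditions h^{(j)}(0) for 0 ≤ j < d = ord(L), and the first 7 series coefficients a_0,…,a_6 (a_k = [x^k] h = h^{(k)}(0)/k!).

L = (-3 + 9·x + 27·x^2) + (2 + 12·x)·Dx + (-1 + x + 3·x^2)·Dx^2  (order 2).
h: a_k = -4, -4, 2, -10, -35/2, -95/2, -1919/20, …
ICs: h(0) = -4, h′(0) = -4.

f: a_k = -1, 0, 9/2, 0, -27/8, 0, 81/80, …
g: a_k = 4, 4, 16, 28, 76, 160, 388, …
L₀ := L_f ⊗_s L_g (sym. prod.), ord ≤ 2.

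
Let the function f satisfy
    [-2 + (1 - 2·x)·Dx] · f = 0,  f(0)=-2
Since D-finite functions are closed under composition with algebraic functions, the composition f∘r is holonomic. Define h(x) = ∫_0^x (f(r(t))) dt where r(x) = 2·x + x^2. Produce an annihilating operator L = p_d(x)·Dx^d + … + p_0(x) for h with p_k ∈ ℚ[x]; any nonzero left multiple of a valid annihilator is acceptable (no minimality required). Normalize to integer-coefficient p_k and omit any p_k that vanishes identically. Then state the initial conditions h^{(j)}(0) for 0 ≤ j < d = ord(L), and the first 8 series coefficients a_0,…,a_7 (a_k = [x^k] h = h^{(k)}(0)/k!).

L = (4 + 4·x)·Dx + (-1 + 4·x + 2·x^2)·Dx^2  (order 2).
h: a_k = 0, -2, -4, -12, -40, -712/5, -528, -14096/7, …
ICs: h(0) = 0, h′(0) = -2.

f: a_k = -2, -4, -8, -16, -32, -64, -128, -256, …
L₀ from L_f via x↦r, Dx↦r'^{-1}Dx.
h=∫h₀ ⇒ L = L₀·Dx.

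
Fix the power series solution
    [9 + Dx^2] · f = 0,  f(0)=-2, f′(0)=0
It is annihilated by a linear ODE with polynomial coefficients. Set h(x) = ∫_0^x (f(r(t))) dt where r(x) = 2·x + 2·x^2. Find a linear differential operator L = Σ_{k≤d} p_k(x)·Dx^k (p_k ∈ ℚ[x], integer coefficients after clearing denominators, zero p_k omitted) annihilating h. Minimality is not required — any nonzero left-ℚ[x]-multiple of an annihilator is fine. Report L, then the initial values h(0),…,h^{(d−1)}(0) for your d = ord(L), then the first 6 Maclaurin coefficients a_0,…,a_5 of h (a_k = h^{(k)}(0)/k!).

f: a_k = -2, 0, 9, 0, -27/4, 0, …
Change of var in L_f (x↦r) gives L₀.
h=∫h₀ ⇒ L = L₀·Dx.
L = (36 + 216·x + 432·x^2 + 288·x^3)·Dx - 2·Dx^2 + (1 + 2·x)·Dx^3  (order 3).
h: a_k = 0, -2, 0, 12, 18, -72/5, …
ICs: h(0) = 0, h′(0) = -2, h′′(0) = 0.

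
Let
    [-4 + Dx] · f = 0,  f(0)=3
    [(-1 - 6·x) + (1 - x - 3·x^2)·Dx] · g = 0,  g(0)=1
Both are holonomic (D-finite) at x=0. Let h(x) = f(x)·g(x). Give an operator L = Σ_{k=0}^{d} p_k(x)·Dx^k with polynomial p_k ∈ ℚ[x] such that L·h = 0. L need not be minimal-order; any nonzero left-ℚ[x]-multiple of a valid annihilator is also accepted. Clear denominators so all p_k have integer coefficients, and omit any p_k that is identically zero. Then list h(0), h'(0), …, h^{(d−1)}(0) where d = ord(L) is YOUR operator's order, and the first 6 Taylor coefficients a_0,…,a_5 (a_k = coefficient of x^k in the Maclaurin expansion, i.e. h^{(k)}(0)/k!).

f: a_k = 3, 12, 24, 32, 32, 128/5, …
g: a_k = 1, 1, 4, 7, 19, 40, …
h₀=f·g: eliminate ⇒ L₀, order ≤ 1·1.
L = (5 + 2·x - 12·x^2) + (-1 + x + 3·x^2)·Dx  (order 1).
h: a_k = 3, 15, 48, 125, 301, 3508/5, …
ICs: h(0) = 3.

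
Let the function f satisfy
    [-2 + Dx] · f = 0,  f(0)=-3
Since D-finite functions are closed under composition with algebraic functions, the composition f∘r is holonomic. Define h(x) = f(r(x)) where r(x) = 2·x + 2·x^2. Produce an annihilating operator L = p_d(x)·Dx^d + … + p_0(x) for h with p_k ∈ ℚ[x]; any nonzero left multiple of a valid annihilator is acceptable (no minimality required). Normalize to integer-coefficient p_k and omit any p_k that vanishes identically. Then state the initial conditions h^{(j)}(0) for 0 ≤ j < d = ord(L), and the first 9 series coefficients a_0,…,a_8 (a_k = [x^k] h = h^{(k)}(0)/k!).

L = (-4 - 8·x) + Dx  (order 1).
h: a_k = -3, -12, -36, -80, -152, -1248/5, -5536/15, -52096/105, -4320/7, …
ICs: h(0) = -3.

f: a_k = -3, -6, -6, -4, -2, -4/5, -4/15, -8/105, -2/105, …
f∘r: x↦r, Dx↦Dx/r' in L_f ⇒ L₀.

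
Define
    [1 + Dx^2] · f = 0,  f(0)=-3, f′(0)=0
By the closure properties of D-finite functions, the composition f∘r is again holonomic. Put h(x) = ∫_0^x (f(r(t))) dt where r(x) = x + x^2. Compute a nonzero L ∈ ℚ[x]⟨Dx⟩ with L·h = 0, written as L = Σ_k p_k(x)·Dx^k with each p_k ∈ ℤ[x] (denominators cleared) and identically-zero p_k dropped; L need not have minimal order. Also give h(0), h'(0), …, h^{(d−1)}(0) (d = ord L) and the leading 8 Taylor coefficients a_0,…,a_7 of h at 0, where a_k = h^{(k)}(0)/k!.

L = (1 + 6·x + 12·x^2 + 8·x^3)·Dx - 2·Dx^2 + (1 + 2·x)·Dx^3  (order 3).
h: a_k = 0, -3, 0, 1/2, 3/4, 11/40, -1/12, -179/1680, …
ICs: h(0) = 0, h′(0) = -3, h′′(0) = 0.

f: a_k = -3, 0, 3/2, 0, -1/8, 0, 1/240, 0, …
Substitute x→r, Dx→(1/r')Dx; clear ⇒ L₀.
h=∫h₀ ⇒ L = L₀·Dx.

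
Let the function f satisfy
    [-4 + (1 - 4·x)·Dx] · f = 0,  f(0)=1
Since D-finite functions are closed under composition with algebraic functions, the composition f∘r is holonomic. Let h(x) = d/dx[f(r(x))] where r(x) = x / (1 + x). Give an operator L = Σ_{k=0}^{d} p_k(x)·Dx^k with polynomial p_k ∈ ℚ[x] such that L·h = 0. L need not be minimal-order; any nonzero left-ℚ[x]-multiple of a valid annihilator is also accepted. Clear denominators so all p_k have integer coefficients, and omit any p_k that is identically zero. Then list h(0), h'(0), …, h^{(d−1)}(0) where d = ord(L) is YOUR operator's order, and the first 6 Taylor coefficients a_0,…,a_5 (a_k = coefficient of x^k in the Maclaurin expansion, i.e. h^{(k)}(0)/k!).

L = 6 + (-1 + 3·x)·Dx  (order 1).
h: a_k = 4, 24, 108, 432, 1620, 5832, …
ICs: h(0) = 4.

f: a_k = 1, 4, 16, 64, 256, 1024, …
Change of var in L_f (x↦r) gives L₀.
Derive L from L₀ (diff closure).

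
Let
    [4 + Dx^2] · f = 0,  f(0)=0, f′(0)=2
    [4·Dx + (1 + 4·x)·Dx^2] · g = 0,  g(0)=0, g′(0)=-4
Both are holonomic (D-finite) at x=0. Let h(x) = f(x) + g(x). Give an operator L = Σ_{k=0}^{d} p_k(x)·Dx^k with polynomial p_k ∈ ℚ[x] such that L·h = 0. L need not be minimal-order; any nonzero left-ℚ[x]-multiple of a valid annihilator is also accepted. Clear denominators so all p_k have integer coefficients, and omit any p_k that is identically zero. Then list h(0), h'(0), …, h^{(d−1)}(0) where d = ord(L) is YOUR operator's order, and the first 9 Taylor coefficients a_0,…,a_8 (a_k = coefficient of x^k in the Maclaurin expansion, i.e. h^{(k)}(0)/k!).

L = (400 + 128·x + 256·x^2)·Dx + (36 + 176·x + 192·x^2 + 256·x^3)·Dx^2 + (100 + 32·x + 64·x^2)·Dx^3 + (9 + 44·x + 48·x^2 + 64·x^3)·Dx^4  (order 4).
h: a_k = 0, -2, 8, -68/3, 64, -3068/15, 2048/3, -737288/315, 8192, …
ICs: h(0) = 0, h′(0) = -2, h′′(0) = 16, h′′′(0) = -136.

f: a_k = 0, 2, 0, -4/3, 0, 4/15, 0, -8/315, 0, …
g: a_k = 0, -4, 8, -64/3, 64, -1024/5, 2048/3, -16384/7, 8192, …
L₀ := lclm(L_f,L_g); ord L₀ ≤ 2+2.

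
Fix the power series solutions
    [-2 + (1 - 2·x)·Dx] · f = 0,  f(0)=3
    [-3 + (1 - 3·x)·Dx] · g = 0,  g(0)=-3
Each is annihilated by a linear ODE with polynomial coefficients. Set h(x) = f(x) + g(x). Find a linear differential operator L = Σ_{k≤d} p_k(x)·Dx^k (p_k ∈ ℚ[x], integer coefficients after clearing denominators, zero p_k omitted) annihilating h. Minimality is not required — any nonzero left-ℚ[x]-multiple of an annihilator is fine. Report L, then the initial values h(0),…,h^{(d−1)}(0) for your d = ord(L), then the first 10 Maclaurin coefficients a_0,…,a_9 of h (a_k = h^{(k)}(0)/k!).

L = -12 + (10 - 24·x)·Dx + (-1 + 5·x - 6·x^2)·Dx^2  (order 2).
h: a_k = 0, -3, -15, -57, -195, -633, -1995, -6177, -18915, -57513, …
ICs: h(0) = 0, h′(0) = -3.

f: a_k = 3, 6, 12, 24, 48, 96, 192, 384, 768, 1536, …
g: a_k = -3, -9, -27, -81, -243, -729, -2187, -6561, -19683, -59049, …
L₀ := lclm(L_f,L_g); ord L₀ ≤ 1+1.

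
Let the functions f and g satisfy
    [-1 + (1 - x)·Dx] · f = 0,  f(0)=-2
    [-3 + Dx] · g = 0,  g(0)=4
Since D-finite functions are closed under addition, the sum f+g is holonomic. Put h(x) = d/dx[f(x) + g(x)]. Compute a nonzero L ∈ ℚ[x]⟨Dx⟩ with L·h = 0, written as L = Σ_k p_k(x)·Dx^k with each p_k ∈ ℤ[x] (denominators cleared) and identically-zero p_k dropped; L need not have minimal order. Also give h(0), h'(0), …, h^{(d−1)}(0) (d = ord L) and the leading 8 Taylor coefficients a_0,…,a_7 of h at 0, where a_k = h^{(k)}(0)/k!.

L = 18·x + (3 - 18·x + 9·x^2)·Dx + (-1 + 4·x - 3·x^2)·Dx^2  (order 2).
h: a_k = 10, 32, 48, 46, 61/2, 123/10, -37/20, -1511/140, …
ICs: h(0) = 10, h′(0) = 32.

f: a_k = -2, -2, -2, -2, -2, -2, -2, -2, …
g: a_k = 4, 12, 18, 18, 27/2, 81/10, 81/20, 243/140, …
f+g: L₀ = lclm(L_f,L_g), ord ≤ 1+1.
h₀' ⇒ L via d/dx closure of L₀.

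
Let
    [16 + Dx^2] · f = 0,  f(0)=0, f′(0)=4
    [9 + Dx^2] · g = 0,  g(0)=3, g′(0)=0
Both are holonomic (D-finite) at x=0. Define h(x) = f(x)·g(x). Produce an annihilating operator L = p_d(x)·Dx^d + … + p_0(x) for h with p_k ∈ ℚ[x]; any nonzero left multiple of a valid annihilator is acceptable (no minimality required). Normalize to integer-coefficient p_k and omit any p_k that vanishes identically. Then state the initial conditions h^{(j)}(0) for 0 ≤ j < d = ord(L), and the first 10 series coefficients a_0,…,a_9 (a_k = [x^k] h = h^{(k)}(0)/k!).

f: a_k = 0, 4, 0, -32/3, 0, 128/15, 0, -1024/315, 0, 2048/2835, …
g: a_k = 3, 0, -27/2, 0, 81/8, 0, -243/80, 0, 2187/4480, 0, …
f·g: L₀ = L_f ⊗_s L_g, ord ≤ 2·2.
L = 49 + 50·Dx^2 + Dx^4  (order 4).
h: a_k = 0, 12, 0, -86, 0, 2101/10, 0, -102943/420, 0, 5044201/30240, …
ICs: h(0) = 0, h′(0) = 12, h′′(0) = 0, h′′′(0) = -516.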